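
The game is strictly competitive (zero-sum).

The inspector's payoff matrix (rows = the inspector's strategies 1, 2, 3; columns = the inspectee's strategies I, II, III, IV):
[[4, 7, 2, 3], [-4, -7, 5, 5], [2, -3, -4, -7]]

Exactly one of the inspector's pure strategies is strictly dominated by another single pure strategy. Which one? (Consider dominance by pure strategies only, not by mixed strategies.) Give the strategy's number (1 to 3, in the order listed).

3

Compare 3 with 1: 4 > 2, 7 > -3, 2 > -4, 3 > -7.
So 1 strictly dominates 3 for the inspector; 3 is strictly dominated.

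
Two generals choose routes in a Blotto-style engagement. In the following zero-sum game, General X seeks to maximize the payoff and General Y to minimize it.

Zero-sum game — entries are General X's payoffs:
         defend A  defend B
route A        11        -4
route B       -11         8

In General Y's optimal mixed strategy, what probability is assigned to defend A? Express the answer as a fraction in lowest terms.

6/17

Row minima are -4 and -11, so General X's maximin is -4; column maxima are 11 and 8, so General Y's minimax is 8. These differ, so the equilibrium is in mixed strategies.
Let General Y play defend A with probability q. General X is indifferent when 11q − 4(1−q) = −11q + 8(1−q), giving q = 6/17.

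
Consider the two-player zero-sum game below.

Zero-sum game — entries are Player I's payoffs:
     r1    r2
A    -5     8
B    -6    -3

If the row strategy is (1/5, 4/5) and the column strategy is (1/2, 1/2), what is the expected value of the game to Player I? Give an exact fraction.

-33/10

Against (1/2, 1/2), each row's expected payoff is A: 3/2; B: -9/2.
Taking the (1/5, 4/5)-weighted average: (1/5)·(3/2) + (4/5)·(-9/2) = -33/10.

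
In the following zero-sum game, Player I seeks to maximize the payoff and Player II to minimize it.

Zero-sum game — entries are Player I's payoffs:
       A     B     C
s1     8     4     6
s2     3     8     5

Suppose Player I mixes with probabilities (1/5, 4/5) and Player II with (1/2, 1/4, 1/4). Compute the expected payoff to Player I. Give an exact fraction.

Against (1/2, 1/4, 1/4), each row's expected payoff is s1: 13/2; s2: 19/4.
Taking the (1/5, 4/5)-weighted average: (1/5)·(13/2) + (4/5)·(19/4) = 51/10.

51/10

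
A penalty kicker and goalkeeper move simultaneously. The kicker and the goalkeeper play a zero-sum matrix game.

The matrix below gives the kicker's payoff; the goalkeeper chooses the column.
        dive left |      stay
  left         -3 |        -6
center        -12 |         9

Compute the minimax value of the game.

Row minima are -6 and -12, so the kicker's maximin is -6; column maxima are -3 and 9, so the goalkeeper's minimax is -3. These differ, so the equilibrium is in mixed strategies.
Let the kicker play left with probability p. The goalkeeper is indifferent when −3p − 12(1−p) = −6p + 9(1−p), giving p = 7/8.
Let the goalkeeper play dive left with probability q. The kicker is indifferent when −3q − 6(1−q) = −12q + 9(1−q), giving q = 5/8.
The value is -3·(5/8) + (-6)·(3/8) = -33/8.

-33/8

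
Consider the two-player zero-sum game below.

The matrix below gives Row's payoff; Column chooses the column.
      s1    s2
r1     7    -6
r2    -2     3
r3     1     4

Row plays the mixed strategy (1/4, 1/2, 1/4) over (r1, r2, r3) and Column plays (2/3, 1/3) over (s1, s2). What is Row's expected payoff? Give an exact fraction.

Against (2/3, 1/3), each row's expected payoff is r1: 8/3; r2: -1/3; r3: 2.
Taking the (1/4, 1/2, 1/4)-weighted average: (1/4)·(8/3) + (1/2)·(-1/3) + (1/4)·(2) = 1.

1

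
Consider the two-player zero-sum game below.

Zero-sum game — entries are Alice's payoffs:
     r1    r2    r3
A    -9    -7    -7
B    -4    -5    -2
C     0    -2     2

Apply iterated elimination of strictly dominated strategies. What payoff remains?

-2

Row A is strictly dominated by row B (-4>-9, -5>-7, -2>-7); eliminate A.
Row B is strictly dominated by row C (0>-4, -2>-5, 2>-2); eliminate B.
Column r3 is strictly dominated by r1 for Bob (0<2); eliminate r3.
Column r1 is strictly dominated by r2 for Bob (-2<0); eliminate r1.
Only (C, r2) remains, with payoff -2.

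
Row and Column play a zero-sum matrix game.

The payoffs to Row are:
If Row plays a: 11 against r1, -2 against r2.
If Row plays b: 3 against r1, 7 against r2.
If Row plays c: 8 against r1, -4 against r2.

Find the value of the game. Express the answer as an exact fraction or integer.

83/17

Row c is strictly dominated by row a, so Row never plays it.
The remaining 2×2 game on (a, b) × (r1, r2) has no saddle point. Let Row play a with probability p; indifference gives 11p + 3(1−p) = −2p + 7(1−p), so p = 4/17.
Similarly Column's optimal q on r1 is 9/17, and the value is 11·(9/17) + (-2)·(8/17) = 83/17.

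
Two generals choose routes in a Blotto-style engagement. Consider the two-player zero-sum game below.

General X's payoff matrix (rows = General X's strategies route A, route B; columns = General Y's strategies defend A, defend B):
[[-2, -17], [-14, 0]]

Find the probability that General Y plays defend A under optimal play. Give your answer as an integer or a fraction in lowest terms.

Row minima are -17 and -14, so General X's maximin is -14; column maxima are -2 and 0, so General Y's minimax is -2. These differ, so the equilibrium is in mixed strategies.
Let General Y play defend A with probability q. General X is indifferent when −2q − 17(1−q) = −14q, giving q = 17/29.

17/29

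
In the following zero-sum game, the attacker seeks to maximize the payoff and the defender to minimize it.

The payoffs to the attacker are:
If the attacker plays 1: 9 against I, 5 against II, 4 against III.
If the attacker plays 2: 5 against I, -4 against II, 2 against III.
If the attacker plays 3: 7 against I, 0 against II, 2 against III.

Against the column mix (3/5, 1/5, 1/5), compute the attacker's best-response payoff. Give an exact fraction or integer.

36/5

1: (9)·(3/5) + (5)·(1/5) + (4)·(1/5) = 36/5.
2: (5)·(3/5) + (-4)·(1/5) + (2)·(1/5) = 13/5.
3: (7)·(3/5) + (0)·(1/5) + (2)·(1/5) = 23/5.
The best pure response is 1 with expected payoff 36/5.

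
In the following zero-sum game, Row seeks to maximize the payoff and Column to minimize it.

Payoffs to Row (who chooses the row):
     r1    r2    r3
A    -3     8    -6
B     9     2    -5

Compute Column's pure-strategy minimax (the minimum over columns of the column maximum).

-5

The worst case (largest entry) in each column is r1: 9, r2: 8, r3: -5.
The best (smallest) of these is -5.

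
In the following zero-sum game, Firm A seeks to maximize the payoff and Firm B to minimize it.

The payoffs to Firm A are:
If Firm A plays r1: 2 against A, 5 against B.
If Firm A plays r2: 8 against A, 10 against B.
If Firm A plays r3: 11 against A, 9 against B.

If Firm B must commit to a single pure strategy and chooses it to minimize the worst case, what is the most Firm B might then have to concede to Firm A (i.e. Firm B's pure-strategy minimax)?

The worst case (largest entry) in each column is A: 11, B: 10.
The best (smallest) of these is 10.

10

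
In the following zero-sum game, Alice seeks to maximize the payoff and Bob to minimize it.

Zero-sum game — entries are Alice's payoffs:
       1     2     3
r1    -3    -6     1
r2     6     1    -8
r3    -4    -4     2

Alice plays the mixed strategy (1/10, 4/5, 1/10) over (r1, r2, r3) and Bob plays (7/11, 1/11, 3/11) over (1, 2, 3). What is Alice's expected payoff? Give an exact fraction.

51/55

Against (7/11, 1/11, 3/11), each row's expected payoff is r1: -24/11; r2: 19/11; r3: -26/11.
Taking the (1/10, 4/5, 1/10)-weighted average: (1/10)·(-24/11) + (4/5)·(19/11) + (1/10)·(-26/11) = 51/55.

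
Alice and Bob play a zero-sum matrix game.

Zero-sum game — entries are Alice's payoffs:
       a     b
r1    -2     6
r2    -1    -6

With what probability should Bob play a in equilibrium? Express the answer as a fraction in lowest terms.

Row minima are -2 and -6, so Alice's maximin is -2; column maxima are -1 and 6, so Bob's minimax is -1. These differ, so the equilibrium is in mixed strategies.
Let Bob play a with probability q. Alice is indifferent when −2q + 6(1−q) = −q − 6(1−q), giving q = 12/13.

12/13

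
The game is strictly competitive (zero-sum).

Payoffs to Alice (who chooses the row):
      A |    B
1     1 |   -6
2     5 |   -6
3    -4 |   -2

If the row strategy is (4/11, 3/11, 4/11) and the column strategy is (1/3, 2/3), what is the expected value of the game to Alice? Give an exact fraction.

-97/33

Against (1/3, 2/3), each row's expected payoff is 1: -11/3; 2: -7/3; 3: -8/3.
Taking the (4/11, 3/11, 4/11)-weighted average: (4/11)·(-11/3) + (3/11)·(-7/3) + (4/11)·(-8/3) = -97/33.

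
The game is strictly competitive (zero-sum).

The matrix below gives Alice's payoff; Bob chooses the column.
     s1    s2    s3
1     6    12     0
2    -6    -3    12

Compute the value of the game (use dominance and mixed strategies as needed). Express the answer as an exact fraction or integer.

Column s2 is strictly dominated by s1 for Bob (it gives Alice more in every row).
The remaining 2×2 game on (1, 2) × (s1, s3) has no saddle point. Let Alice play 1 with probability p; indifference gives 6p − 6(1−p) = 12(1−p), so p = 3/4.
Similarly Bob's optimal q on s1 is 1/2, and the value is 6·(1/2) + (0)·(1/2) = 3.

3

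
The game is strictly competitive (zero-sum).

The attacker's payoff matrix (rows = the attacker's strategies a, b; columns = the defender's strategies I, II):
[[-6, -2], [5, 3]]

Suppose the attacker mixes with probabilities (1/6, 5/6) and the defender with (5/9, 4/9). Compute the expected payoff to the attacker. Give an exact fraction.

49/18

Against (5/9, 4/9), each row's expected payoff is a: -38/9; b: 37/9.
Taking the (1/6, 5/6)-weighted average: (1/6)·(-38/9) + (5/6)·(37/9) = 49/18.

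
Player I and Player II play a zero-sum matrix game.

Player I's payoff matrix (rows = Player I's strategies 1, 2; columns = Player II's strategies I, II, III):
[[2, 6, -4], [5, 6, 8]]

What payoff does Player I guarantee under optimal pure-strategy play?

5

Row minima: -4, 5 → Player I's maximin is 5.
Column maxima: 5, 6, 8 → Player II's minimax is 5.
They coincide at (2, I), so the value is 5.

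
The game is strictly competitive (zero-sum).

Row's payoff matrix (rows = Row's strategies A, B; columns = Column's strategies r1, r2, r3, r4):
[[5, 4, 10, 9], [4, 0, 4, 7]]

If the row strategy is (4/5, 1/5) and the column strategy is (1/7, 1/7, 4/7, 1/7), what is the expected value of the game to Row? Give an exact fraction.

37/5

Against (1/7, 1/7, 4/7, 1/7), each row's expected payoff is A: 58/7; B: 27/7.
Taking the (4/5, 1/5)-weighted average: (4/5)·(58/7) + (1/5)·(27/7) = 37/5.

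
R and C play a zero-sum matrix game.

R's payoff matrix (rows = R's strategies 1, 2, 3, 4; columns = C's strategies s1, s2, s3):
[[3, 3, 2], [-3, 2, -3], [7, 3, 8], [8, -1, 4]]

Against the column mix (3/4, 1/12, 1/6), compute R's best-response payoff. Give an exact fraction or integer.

41/6

1: (3)·(3/4) + (3)·(1/12) + (2)·(1/6) = 17/6.
2: (-3)·(3/4) + (2)·(1/12) + (-3)·(1/6) = -31/12.
3: (7)·(3/4) + (3)·(1/12) + (8)·(1/6) = 41/6.
4: (8)·(3/4) + (-1)·(1/12) + (4)·(1/6) = 79/12.
The best pure response is 3 with expected payoff 41/6.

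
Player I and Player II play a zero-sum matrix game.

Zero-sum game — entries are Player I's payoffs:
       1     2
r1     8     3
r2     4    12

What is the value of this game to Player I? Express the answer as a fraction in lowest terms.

84/13

Row minima are 3 and 4, so Player I's maximin is 4; column maxima are 8 and 12, so Player II's minimax is 8. These differ, so the equilibrium is in mixed strategies.
Let Player I play r1 with probability p. Player II is indifferent when 8p + 4(1−p) = 3p + 12(1−p), giving p = 8/13.
Let Player II play 1 with probability q. Player I is indifferent when 8q + 3(1−q) = 4q + 12(1−q), giving q = 9/13.
The value is 8·(9/13) + (3)·(4/13) = 84/13.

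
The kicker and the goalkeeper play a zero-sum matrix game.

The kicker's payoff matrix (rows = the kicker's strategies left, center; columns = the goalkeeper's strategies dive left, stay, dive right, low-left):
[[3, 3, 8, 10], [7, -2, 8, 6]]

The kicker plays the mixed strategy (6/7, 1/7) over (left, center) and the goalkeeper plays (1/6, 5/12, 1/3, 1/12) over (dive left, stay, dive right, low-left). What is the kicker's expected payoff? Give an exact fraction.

Against (1/6, 5/12, 1/3, 1/12), each row's expected payoff is left: 21/4; center: 7/2.
Taking the (6/7, 1/7)-weighted average: (6/7)·(21/4) + (1/7)·(7/2) = 5.

5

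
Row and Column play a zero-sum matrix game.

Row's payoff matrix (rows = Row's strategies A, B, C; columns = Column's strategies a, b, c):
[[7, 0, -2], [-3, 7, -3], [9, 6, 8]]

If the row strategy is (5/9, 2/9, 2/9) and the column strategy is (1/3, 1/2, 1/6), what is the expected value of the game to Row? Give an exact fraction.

86/27

Against (1/3, 1/2, 1/6), each row's expected payoff is A: 2; B: 2; C: 22/3.
Taking the (5/9, 2/9, 2/9)-weighted average: (5/9)·(2) + (2/9)·(2) + (2/9)·(22/3) = 86/27.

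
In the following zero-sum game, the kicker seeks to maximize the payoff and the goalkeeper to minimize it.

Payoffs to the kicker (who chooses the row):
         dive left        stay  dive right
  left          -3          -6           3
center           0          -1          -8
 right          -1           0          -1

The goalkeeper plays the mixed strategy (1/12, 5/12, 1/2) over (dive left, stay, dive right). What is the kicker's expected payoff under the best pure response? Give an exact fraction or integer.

-7/12

left: (-3)·(1/12) + (-6)·(5/12) + (3)·(1/2) = -5/4.
center: (0)·(1/12) + (-1)·(5/12) + (-8)·(1/2) = -53/12.
right: (-1)·(1/12) + (0)·(5/12) + (-1)·(1/2) = -7/12.
The best pure response is right with expected payoff -7/12.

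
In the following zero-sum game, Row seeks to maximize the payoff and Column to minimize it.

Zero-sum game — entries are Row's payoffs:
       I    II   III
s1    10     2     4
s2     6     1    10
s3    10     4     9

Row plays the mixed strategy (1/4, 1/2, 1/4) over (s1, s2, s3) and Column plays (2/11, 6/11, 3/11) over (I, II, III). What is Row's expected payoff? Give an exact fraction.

211/44

Against (2/11, 6/11, 3/11), each row's expected payoff is s1: 4; s2: 48/11; s3: 71/11.
Taking the (1/4, 1/2, 1/4)-weighted average: (1/4)·(4) + (1/2)·(48/11) + (1/4)·(71/11) = 211/44.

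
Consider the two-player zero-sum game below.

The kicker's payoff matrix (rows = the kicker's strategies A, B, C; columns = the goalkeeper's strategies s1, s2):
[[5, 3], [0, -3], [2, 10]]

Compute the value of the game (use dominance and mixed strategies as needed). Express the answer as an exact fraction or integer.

22/5

Row B is strictly dominated by row A, so the kicker never plays it.
The remaining 2×2 game on (A, C) × (s1, s2) has no saddle point. Let the kicker play A with probability p; indifference gives 5p + 2(1−p) = 3p + 10(1−p), so p = 4/5.
Similarly the goalkeeper's optimal q on s1 is 7/10, and the value is 5·(7/10) + (3)·(3/10) = 22/5.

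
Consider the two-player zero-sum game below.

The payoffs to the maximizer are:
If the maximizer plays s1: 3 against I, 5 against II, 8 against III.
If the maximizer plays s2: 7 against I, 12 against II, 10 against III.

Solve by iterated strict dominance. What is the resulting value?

7

Column III is strictly dominated by I for the minimizer (3<8, 7<10); eliminate III.
Column II is strictly dominated by I for the minimizer (3<5, 7<12); eliminate II.
Row s1 is strictly dominated by row s2 (7>3); eliminate s1.
Only (s2, I) remains, with payoff 7.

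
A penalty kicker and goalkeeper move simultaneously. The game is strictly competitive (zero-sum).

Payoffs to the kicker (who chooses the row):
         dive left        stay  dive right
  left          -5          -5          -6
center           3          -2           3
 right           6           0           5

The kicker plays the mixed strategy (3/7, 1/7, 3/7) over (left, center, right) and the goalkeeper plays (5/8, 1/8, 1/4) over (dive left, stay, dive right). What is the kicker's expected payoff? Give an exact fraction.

13/56

Against (5/8, 1/8, 1/4), each row's expected payoff is left: -21/4; center: 19/8; right: 5.
Taking the (3/7, 1/7, 3/7)-weighted average: (3/7)·(-21/4) + (1/7)·(19/8) + (3/7)·(5) = 13/56.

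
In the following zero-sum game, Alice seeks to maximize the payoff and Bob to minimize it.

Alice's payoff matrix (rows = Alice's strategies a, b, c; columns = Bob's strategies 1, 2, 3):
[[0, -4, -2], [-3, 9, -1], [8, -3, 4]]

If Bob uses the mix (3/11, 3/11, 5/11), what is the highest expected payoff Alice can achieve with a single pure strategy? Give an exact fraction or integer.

35/11

a: (0)·(3/11) + (-4)·(3/11) + (-2)·(5/11) = -2.
b: (-3)·(3/11) + (9)·(3/11) + (-1)·(5/11) = 13/11.
c: (8)·(3/11) + (-3)·(3/11) + (4)·(5/11) = 35/11.
The best pure response is c with expected payoff 35/11.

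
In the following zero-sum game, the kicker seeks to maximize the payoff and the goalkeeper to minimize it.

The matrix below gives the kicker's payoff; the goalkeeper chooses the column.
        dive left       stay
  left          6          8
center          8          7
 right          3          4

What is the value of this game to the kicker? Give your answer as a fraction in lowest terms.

Row right is strictly dominated by row left, so the kicker never plays it.
The remaining 2×2 game on (left, center) × (dive left, stay) has no saddle point. Let the kicker play left with probability p; indifference gives 6p + 8(1−p) = 8p + 7(1−p), so p = 1/3.
Similarly the goalkeeper's optimal q on dive left is 1/3, and the value is 6·(1/3) + (8)·(2/3) = 22/3.

22/3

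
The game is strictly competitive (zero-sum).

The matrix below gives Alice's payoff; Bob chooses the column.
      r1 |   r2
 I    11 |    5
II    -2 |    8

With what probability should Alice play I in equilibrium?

5/8

Row minima are 5 and -2, so Alice's maximin is 5; column maxima are 11 and 8, so Bob's minimax is 8. These differ, so the equilibrium is in mixed strategies.
Let Alice play I with probability p. Bob is indifferent when 11p − 2(1−p) = 5p + 8(1−p), giving p = 5/8.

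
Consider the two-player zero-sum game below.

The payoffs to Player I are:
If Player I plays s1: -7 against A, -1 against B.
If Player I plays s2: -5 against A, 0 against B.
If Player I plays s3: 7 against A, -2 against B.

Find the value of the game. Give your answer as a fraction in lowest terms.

Row s1 is strictly dominated by row s2, so Player I never plays it.
The remaining 2×2 game on (s2, s3) × (A, B) has no saddle point. Let Player I play s2 with probability p; indifference gives −5p + 7(1−p) = −2(1−p), so p = 9/14.
Similarly Player II's optimal q on A is 1/7, and the value is -5·(1/7) + (0)·(6/7) = -5/7.

-5/7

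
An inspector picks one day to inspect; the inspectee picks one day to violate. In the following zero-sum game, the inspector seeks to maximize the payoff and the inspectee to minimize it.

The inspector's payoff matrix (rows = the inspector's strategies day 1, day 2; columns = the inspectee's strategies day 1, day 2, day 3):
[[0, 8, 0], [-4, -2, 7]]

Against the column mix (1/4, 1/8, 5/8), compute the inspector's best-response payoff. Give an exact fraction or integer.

25/8

day 1: (0)·(1/4) + (8)·(1/8) + (0)·(5/8) = 1.
day 2: (-4)·(1/4) + (-2)·(1/8) + (7)·(5/8) = 25/8.
The best pure response is day 2 with expected payoff 25/8.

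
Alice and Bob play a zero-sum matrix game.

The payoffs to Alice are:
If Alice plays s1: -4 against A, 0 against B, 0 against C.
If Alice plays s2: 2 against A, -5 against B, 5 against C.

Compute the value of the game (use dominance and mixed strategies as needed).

-20/11

Column C is strictly dominated by A for Bob (it gives Alice more in every row).
The remaining 2×2 game on (s1, s2) × (A, B) has no saddle point. Let Alice play s1 with probability p; indifference gives −4p + 2(1−p) = −5(1−p), so p = 7/11.
Similarly Bob's optimal q on A is 5/11, and the value is -4·(5/11) + (0)·(6/11) = -20/11.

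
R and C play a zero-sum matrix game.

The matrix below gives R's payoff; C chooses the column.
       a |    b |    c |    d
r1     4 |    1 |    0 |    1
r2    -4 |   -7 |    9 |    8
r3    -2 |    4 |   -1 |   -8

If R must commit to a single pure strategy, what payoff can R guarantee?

0

The worst-case payoff for each row is r1: 0, r2: -7, r3: -8.
The best of these is 0.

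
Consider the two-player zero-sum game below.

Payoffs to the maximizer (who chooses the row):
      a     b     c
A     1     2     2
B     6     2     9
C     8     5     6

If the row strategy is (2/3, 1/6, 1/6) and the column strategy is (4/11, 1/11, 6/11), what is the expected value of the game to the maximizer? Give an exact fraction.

Against (4/11, 1/11, 6/11), each row's expected payoff is A: 18/11; B: 80/11; C: 73/11.
Taking the (2/3, 1/6, 1/6)-weighted average: (2/3)·(18/11) + (1/6)·(80/11) + (1/6)·(73/11) = 75/22.

75/22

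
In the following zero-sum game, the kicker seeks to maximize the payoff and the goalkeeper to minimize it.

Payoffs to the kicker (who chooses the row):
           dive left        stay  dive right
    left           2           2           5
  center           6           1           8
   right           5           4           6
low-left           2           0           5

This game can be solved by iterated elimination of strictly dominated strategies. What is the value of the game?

Column dive right is strictly dominated by dive left for the goalkeeper (2<5, 6<8, 5<6, 2<5); eliminate dive right.
Row left is strictly dominated by row right (5>2, 4>2); eliminate left.
Column dive left is strictly dominated by stay for the goalkeeper (1<6, 4<5, 0<2); eliminate dive left.
Row low-left is strictly dominated by row center (1>0); eliminate low-left.
Row center is strictly dominated by row right (4>1); eliminate center.
Only (right, stay) remains, with payoff 4.

4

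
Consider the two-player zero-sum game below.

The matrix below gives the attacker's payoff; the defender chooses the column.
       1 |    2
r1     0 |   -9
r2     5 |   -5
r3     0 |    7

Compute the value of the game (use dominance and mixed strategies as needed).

35/17

Row r1 is strictly dominated by row r2, so the attacker never plays it.
The remaining 2×2 game on (r2, r3) × (1, 2) has no saddle point. Let the attacker play r2 with probability p; indifference gives 5p = −5p + 7(1−p), so p = 7/17.
Similarly the defender's optimal q on 1 is 12/17, and the value is 5·(12/17) + (-5)·(5/17) = 35/17.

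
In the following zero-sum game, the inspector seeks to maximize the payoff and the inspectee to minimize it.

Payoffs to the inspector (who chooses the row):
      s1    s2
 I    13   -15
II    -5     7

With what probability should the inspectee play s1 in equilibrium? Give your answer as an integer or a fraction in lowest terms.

Row minima are -15 and -5, so the inspector's maximin is -5; column maxima are 13 and 7, so the inspectee's minimax is 7. These differ, so the equilibrium is in mixed strategies.
Let the inspectee play s1 with probability q. The inspector is indifferent when 13q − 15(1−q) = −5q + 7(1−q), giving q = 11/20.

11/20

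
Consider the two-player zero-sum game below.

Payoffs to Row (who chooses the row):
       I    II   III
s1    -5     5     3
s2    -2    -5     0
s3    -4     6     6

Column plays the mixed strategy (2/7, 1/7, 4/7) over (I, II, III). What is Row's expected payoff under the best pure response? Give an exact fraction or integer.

22/7

s1: (-5)·(2/7) + (5)·(1/7) + (3)·(4/7) = 1.
s2: (-2)·(2/7) + (-5)·(1/7) + (0)·(4/7) = -9/7.
s3: (-4)·(2/7) + (6)·(1/7) + (6)·(4/7) = 22/7.
The best pure response is s3 with expected payoff 22/7.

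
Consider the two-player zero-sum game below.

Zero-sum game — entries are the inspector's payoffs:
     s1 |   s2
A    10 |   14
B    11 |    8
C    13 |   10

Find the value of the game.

Row B is strictly dominated by row C, so the inspector never plays it.
The remaining 2×2 game on (A, C) × (s1, s2) has no saddle point. Let the inspector play A with probability p; indifference gives 10p + 13(1−p) = 14p + 10(1−p), so p = 3/7.
Similarly the inspectee's optimal q on s1 is 4/7, and the value is 10·(4/7) + (14)·(3/7) = 82/7.

82/7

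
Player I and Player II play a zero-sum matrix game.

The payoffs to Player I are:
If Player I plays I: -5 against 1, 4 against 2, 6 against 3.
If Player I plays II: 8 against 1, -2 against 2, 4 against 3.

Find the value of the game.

Column 3 is strictly dominated by 2 for Player II (it gives Player I more in every row).
The remaining 2×2 game on (I, II) × (1, 2) has no saddle point. Let Player I play I with probability p; indifference gives −5p + 8(1−p) = 4p − 2(1−p), so p = 10/19.
Similarly Player II's optimal q on 1 is 6/19, and the value is -5·(6/19) + (4)·(13/19) = 22/19.

22/19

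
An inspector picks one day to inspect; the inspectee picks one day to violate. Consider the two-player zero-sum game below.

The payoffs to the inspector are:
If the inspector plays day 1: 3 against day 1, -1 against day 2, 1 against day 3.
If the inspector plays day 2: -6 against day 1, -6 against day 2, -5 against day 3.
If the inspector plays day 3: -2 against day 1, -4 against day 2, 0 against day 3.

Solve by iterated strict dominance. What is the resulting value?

-1

Row day 3 is strictly dominated by row day 1 (3>-2, -1>-4, 1>0); eliminate day 3.
Column day 3 is strictly dominated by day 2 for the inspectee (-1<1, -6<-5); eliminate day 3.
Row day 2 is strictly dominated by row day 1 (3>-6, -1>-6); eliminate day 2.
Column day 1 is strictly dominated by day 2 for the inspectee (-1<3); eliminate day 1.
Only (day 1, day 2) remains, with payoff -1.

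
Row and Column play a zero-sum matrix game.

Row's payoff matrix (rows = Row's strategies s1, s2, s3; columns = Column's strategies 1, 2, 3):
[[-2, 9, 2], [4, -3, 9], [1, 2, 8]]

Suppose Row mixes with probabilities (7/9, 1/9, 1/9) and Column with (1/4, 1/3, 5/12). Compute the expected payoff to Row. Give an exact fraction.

Against (1/4, 1/3, 5/12), each row's expected payoff is s1: 10/3; s2: 15/4; s3: 17/4.
Taking the (7/9, 1/9, 1/9)-weighted average: (7/9)·(10/3) + (1/9)·(15/4) + (1/9)·(17/4) = 94/27.

94/27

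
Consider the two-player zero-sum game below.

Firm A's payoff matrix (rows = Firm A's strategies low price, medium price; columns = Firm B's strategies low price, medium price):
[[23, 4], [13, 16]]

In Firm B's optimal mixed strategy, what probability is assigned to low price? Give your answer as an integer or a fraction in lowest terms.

Row minima are 4 and 13, so Firm A's maximin is 13; column maxima are 23 and 16, so Firm B's minimax is 16. These differ, so the equilibrium is in mixed strategies.
Let Firm B play low price with probability q. Firm A is indifferent when 23q + 4(1−q) = 13q + 16(1−q), giving q = 6/11.

6/11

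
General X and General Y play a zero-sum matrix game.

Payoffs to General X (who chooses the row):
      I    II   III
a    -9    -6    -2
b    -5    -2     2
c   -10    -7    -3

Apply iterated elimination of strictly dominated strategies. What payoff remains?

Row c is strictly dominated by row a (-9>-10, -6>-7, -2>-3); eliminate c.
Column II is strictly dominated by I for General Y (-9<-6, -5<-2); eliminate II.
Column III is strictly dominated by I for General Y (-9<-2, -5<2); eliminate III.
Row a is strictly dominated by row b (-5>-9); eliminate a.
Only (b, I) remains, with payoff -5.

-5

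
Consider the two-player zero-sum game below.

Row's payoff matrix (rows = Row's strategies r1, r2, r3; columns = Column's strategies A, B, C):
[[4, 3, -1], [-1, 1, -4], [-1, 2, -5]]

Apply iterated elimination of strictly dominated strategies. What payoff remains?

Column A is strictly dominated by C for Column (-1<4, -4<-1, -5<-1); eliminate A.
Column B is strictly dominated by C for Column (-1<3, -4<1, -5<2); eliminate B.
Row r3 is strictly dominated by row r1 (-1>-5); eliminate r3.
Row r2 is strictly dominated by row r1 (-1>-4); eliminate r2.
Only (r1, C) remains, with payoff -1.

-1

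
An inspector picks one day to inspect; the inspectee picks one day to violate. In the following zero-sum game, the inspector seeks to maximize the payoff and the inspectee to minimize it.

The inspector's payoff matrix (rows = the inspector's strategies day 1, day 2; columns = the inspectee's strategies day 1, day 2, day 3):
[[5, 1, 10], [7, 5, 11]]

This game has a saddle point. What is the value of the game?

Row minima: 1, 5 → the inspector's maximin is 5.
Column maxima: 7, 5, 11 → the inspectee's minimax is 5.
They coincide at (day 2, day 2), so the value is 5.

5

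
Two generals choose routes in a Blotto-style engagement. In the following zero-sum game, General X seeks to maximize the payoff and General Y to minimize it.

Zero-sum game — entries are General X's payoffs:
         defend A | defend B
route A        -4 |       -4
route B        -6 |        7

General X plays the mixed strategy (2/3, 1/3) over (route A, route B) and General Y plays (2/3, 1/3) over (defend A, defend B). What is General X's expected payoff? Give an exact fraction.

-29/9

Against (2/3, 1/3), each row's expected payoff is route A: -4; route B: -5/3.
Taking the (2/3, 1/3)-weighted average: (2/3)·(-4) + (1/3)·(-5/3) = -29/9.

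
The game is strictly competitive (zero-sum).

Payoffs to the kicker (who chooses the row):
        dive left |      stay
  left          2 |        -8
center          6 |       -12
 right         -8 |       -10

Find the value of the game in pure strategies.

-8

Row minima: -8, -12, -10 → the kicker's maximin is -8.
Column maxima: 6, -8 → the goalkeeper's minimax is -8.
They coincide at (left, stay), so the value is -8.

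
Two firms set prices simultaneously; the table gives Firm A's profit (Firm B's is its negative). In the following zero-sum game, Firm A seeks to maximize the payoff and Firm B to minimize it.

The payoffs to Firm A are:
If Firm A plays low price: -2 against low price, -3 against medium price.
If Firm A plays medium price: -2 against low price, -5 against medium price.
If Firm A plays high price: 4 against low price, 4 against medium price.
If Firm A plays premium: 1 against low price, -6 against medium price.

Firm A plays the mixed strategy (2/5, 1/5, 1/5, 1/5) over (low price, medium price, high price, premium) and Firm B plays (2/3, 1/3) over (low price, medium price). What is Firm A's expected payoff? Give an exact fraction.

-1

Against (2/3, 1/3), each row's expected payoff is low price: -7/3; medium price: -3; high price: 4; premium: -4/3.
Taking the (2/5, 1/5, 1/5, 1/5)-weighted average: (2/5)·(-7/3) + (1/5)·(-3) + (1/5)·(4) + (1/5)·(-4/3) = -1.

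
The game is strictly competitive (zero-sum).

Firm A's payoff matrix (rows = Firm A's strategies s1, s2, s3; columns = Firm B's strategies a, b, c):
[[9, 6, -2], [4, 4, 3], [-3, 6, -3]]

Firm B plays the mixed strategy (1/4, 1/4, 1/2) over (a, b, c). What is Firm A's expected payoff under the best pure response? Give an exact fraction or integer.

s1: (9)·(1/4) + (6)·(1/4) + (-2)·(1/2) = 11/4.
s2: (4)·(1/4) + (4)·(1/4) + (3)·(1/2) = 7/2.
s3: (-3)·(1/4) + (6)·(1/4) + (-3)·(1/2) = -3/4.
The best pure response is s2 with expected payoff 7/2.

7/2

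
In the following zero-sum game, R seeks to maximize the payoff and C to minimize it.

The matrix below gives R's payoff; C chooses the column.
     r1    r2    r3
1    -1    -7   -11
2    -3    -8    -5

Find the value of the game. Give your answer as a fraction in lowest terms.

-53/7

Column r1 is strictly dominated by r2 for C (it gives R more in every row).
The remaining 2×2 game on (1, 2) × (r2, r3) has no saddle point. Let R play 1 with probability p; indifference gives −7p − 8(1−p) = −11p − 5(1−p), so p = 3/7.
Similarly C's optimal q on r2 is 6/7, and the value is -7·(6/7) + (-11)·(1/7) = -53/7.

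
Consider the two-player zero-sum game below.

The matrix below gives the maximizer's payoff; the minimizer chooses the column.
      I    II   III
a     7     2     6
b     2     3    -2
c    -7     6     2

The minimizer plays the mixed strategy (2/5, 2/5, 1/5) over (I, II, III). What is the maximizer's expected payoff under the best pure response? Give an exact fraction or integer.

a: (7)·(2/5) + (2)·(2/5) + (6)·(1/5) = 24/5.
b: (2)·(2/5) + (3)·(2/5) + (-2)·(1/5) = 8/5.
c: (-7)·(2/5) + (6)·(2/5) + (2)·(1/5) = 0.
The best pure response is a with expected payoff 24/5.

24/5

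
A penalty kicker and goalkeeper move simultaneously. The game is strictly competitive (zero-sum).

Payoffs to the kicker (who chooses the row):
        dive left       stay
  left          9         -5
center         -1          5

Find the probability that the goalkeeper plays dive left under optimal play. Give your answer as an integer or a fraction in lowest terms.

Row minima are -5 and -1, so the kicker's maximin is -1; column maxima are 9 and 5, so the goalkeeper's minimax is 5. These differ, so the equilibrium is in mixed strategies.
Let the goalkeeper play dive left with probability q. The kicker is indifferent when 9q − 5(1−q) = −q + 5(1−q), giving q = 1/2.

1/2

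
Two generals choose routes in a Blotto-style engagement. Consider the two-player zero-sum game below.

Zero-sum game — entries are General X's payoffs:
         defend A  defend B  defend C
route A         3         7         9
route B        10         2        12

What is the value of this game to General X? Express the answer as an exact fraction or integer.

16/3

Column defend C is strictly dominated by defend A for General Y (it gives General X more in every row).
The remaining 2×2 game on (route A, route B) × (defend A, defend B) has no saddle point. Let General X play route A with probability p; indifference gives 3p + 10(1−p) = 7p + 2(1−p), so p = 2/3.
Similarly General Y's optimal q on defend A is 5/12, and the value is 3·(5/12) + (7)·(7/12) = 16/3.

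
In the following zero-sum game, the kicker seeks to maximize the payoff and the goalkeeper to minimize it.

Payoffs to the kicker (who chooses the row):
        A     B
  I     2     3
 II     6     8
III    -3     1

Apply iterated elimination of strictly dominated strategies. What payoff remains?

6

Column B is strictly dominated by A for the goalkeeper (2<3, 6<8, -3<1); eliminate B.
Row I is strictly dominated by row II (6>2); eliminate I.
Row III is strictly dominated by row II (6>-3); eliminate III.
Only (II, A) remains, with payoff 6.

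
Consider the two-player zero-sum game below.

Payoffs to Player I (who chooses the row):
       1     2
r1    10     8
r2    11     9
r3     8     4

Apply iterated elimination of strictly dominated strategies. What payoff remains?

9

Column 1 is strictly dominated by 2 for Player II (8<10, 9<11, 4<8); eliminate 1.
Row r1 is strictly dominated by row r2 (9>8); eliminate r1.
Row r3 is strictly dominated by row r2 (9>4); eliminate r3.
Only (r2, 2) remains, with payoff 9.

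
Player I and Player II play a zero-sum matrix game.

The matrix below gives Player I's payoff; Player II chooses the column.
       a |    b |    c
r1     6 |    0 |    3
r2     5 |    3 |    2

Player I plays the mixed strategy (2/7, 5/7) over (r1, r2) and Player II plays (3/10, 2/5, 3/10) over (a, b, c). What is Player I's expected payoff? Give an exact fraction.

219/70

Against (3/10, 2/5, 3/10), each row's expected payoff is r1: 27/10; r2: 33/10.
Taking the (2/7, 5/7)-weighted average: (2/7)·(27/10) + (5/7)·(33/10) = 219/70.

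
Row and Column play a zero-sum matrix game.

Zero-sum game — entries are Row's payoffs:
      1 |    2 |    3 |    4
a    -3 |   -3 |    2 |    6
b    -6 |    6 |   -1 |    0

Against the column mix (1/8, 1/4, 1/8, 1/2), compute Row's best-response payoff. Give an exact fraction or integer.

a: (-3)·(1/8) + (-3)·(1/4) + (2)·(1/8) + (6)·(1/2) = 17/8.
b: (-6)·(1/8) + (6)·(1/4) + (-1)·(1/8) + (0)·(1/2) = 5/8.
The best pure response is a with expected payoff 17/8.

17/8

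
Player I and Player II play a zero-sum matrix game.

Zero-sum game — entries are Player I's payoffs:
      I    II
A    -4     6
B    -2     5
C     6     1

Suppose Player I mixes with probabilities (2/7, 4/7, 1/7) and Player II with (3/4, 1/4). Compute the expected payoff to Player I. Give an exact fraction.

3/28

Against (3/4, 1/4), each row's expected payoff is A: -3/2; B: -1/4; C: 19/4.
Taking the (2/7, 4/7, 1/7)-weighted average: (2/7)·(-3/2) + (4/7)·(-1/4) + (1/7)·(19/4) = 3/28.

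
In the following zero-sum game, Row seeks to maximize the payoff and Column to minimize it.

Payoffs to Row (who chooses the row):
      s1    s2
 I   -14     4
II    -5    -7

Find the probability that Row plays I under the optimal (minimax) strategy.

1/10

Row minima are -14 and -7, so Row's maximin is -7; column maxima are -5 and 4, so Column's minimax is -5. These differ, so the equilibrium is in mixed strategies.
Let Row play I with probability p. Column is indifferent when −14p − 5(1−p) = 4p − 7(1−p), giving p = 1/10.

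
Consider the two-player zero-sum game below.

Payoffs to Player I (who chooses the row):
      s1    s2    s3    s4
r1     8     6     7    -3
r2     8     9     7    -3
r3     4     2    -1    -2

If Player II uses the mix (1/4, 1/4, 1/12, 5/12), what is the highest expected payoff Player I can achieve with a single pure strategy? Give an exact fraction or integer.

r1: (8)·(1/4) + (6)·(1/4) + (7)·(1/12) + (-3)·(5/12) = 17/6.
r2: (8)·(1/4) + (9)·(1/4) + (7)·(1/12) + (-3)·(5/12) = 43/12.
r3: (4)·(1/4) + (2)·(1/4) + (-1)·(1/12) + (-2)·(5/12) = 7/12.
The best pure response is r2 with expected payoff 43/12.

43/12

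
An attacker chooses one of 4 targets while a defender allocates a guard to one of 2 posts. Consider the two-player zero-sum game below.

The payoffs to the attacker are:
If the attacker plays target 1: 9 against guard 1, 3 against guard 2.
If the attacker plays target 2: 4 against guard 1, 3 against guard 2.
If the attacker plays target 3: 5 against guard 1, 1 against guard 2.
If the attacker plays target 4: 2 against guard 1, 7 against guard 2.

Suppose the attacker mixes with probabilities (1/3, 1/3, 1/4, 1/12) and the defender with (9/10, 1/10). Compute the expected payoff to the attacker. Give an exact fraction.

Against (9/10, 1/10), each row's expected payoff is target 1: 42/5; target 2: 39/10; target 3: 23/5; target 4: 5/2.
Taking the (1/3, 1/3, 1/4, 1/12)-weighted average: (1/3)·(42/5) + (1/3)·(39/10) + (1/4)·(23/5) + (1/12)·(5/2) = 131/24.

131/24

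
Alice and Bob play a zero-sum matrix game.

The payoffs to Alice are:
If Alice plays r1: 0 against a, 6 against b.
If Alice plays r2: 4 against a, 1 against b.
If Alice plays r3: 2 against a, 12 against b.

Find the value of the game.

Row r1 is strictly dominated by row r3, so Alice never plays it.
The remaining 2×2 game on (r2, r3) × (a, b) has no saddle point. Let Alice play r2 with probability p; indifference gives 4p + 2(1−p) = p + 12(1−p), so p = 10/13.
Similarly Bob's optimal q on a is 11/13, and the value is 4·(11/13) + (1)·(2/13) = 46/13.

46/13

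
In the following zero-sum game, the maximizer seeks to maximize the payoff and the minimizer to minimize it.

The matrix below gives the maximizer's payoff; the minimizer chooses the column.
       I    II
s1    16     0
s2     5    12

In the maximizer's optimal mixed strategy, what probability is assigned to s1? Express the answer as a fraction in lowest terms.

Row minima are 0 and 5, so the maximizer's maximin is 5; column maxima are 16 and 12, so the minimizer's minimax is 12. These differ, so the equilibrium is in mixed strategies.
Let the maximizer play s1 with probability p. The minimizer is indifferent when 16p + 5(1−p) = 12(1−p), giving p = 7/23.

7/23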